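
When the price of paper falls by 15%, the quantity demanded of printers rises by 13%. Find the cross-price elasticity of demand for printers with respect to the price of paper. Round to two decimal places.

ε = (%ΔQ of printers) / (%ΔP of paper) = (13%) / (-15%) ≈ -0.87.

-0.87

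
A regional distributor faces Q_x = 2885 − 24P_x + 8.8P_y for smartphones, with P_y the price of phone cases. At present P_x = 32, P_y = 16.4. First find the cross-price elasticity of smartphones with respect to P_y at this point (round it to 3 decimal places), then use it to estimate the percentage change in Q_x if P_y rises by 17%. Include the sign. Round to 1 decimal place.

1.1%

At P_x = 32, P_y = 16.4: Q_x = 2261.32.
∂Q_x/∂P_y = 8.8.
ε = (∂Q_x/∂P_y)(P_y/Q_x) = 8.8000 × 16.4/2261.32 ≈ 0.064.
%ΔQ_x ≈ ε × %ΔP_y = 0.064 × (17%) = 1.1%.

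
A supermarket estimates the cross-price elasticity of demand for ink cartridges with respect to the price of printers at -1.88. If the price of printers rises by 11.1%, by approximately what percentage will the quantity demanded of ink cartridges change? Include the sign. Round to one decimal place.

-20.9%

%ΔQ ≈ ε × %ΔP of printers = -1.88 × (11.1%) = -20.9%.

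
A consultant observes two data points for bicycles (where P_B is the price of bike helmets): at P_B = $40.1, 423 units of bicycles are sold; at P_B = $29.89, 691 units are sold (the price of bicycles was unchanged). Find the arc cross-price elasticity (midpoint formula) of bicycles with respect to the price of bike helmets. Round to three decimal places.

-1.649

ΔQ_A = 691 − 423 = 268; ΔP_B = 29.89 − 40.1 = -10.21.
Midpoints: Q̄_A = 557.0, P̄_B = 35.00.
ε = (ΔQ_A/Q̄_A)/(ΔP_B/P̄_B) = (268/557.0)/(-10.21/35.00) ≈ -1.649.
ε < 0: bicycles and bike helmets are complements.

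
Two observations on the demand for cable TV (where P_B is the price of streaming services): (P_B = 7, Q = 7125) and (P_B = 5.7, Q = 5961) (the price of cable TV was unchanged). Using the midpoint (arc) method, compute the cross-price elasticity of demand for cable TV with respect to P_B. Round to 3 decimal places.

ΔQ_A = 5961 − 7125 = -1164; ΔP_B = 5.7 − 7 = -1.3.
Midpoints: Q̄_A = 6543.0, P̄_B = 6.35.
ε = (ΔQ_A/Q̄_A)/(ΔP_B/P̄_B) = (-1164/6543.0)/(-1.3/6.35) ≈ 0.869.

0.869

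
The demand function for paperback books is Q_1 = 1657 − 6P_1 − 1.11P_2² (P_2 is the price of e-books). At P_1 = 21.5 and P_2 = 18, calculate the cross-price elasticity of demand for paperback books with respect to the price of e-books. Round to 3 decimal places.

-0.616

At P_1 = 21.5 and P_2 = 18: Q_1 = 1168.36.
∂Q_1/∂P_2 = -2.22P_2 = -2.22(18) = -39.9600.
ε = (∂Q_1/∂P_2)(P_2/Q_1) = -39.9600 × (18/1168.36) ≈ -0.616.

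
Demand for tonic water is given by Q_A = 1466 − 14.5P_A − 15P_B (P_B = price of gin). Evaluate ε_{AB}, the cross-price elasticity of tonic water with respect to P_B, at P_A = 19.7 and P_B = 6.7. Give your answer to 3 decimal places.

At P_A = 19.7 and P_B = 6.7: Q_A = 1079.85.
∂Q_A/∂P_B = -15.
ε = (∂Q_A/∂P_B)(P_B/Q_A) = -15 × (6.7/1079.85) ≈ -0.093.

-0.093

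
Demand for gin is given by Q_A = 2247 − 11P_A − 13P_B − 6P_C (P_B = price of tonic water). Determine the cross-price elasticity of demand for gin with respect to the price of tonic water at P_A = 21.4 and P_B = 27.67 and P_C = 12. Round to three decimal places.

At P_A = 21.4 and P_B = 27.67 and P_C = 12: Q_A = 1579.89.
∂Q_A/∂P_B = -13.
ε = (∂Q_A/∂P_B)(P_B/Q_A) = -13 × (27.67/1579.89) ≈ -0.228.

-0.228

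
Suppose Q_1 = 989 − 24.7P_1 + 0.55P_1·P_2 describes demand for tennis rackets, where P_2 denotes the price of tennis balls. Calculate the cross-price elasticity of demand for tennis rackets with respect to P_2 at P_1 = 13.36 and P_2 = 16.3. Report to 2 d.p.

At P_1 = 13.36 and P_2 = 16.3: Q_1 = 778.780.
∂Q_1/∂P_2 = 0.55P_1 = 0.55(13.36) = 7.3480.
ε = (∂Q_1/∂P_2)(P_2/Q_1) = 7.3480 × (16.3/778.780) ≈ 0.15.

0.15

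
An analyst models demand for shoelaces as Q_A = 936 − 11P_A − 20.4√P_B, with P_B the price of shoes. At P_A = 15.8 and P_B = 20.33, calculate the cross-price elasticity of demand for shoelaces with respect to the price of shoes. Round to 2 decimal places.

At P_A = 15.8 and P_B = 20.33: Q_A = 670.219.
∂Q_A/∂P_B = -20.4/(2√P_B) = -20.4/(2√20.33) = -2.2622.
ε = (∂Q_A/∂P_B)(P_B/Q_A) = -2.2622 × (20.33/670.219) ≈ -0.07.

-0.07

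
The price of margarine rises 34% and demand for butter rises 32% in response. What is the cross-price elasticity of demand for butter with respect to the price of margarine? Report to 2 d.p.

ε = (%ΔQ of butter) / (%ΔP of margarine) = (32%) / (34%) ≈ 0.94.
Positive cross-price elasticity: substitutes.

0.94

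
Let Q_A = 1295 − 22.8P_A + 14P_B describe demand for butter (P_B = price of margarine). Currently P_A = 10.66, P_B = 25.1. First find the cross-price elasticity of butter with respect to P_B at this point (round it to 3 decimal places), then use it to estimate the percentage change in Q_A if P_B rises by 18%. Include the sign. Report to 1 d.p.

4.5%

At P_A = 10.66, P_B = 25.1: Q_A = 1403.352.
∂Q_A/∂P_B = 14.
ε = (∂Q_A/∂P_B)(P_B/Q_A) = 14.0000 × 25.1/1403.352 ≈ 0.250.
%ΔQ_A ≈ ε × %ΔP_B = 0.250 × (18%) = 4.5%.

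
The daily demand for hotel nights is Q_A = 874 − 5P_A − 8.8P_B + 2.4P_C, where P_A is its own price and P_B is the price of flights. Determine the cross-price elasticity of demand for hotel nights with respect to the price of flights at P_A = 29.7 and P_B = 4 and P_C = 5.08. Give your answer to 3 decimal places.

At P_A = 29.7 and P_B = 4 and P_C = 5.08: Q_A = 702.492.
∂Q_A/∂P_B = -8.8.
ε = (∂Q_A/∂P_B)(P_B/Q_A) = -8.8 × (4/702.492) ≈ -0.050.
Since ε < 0, hotel nights and flights are complements.

-0.050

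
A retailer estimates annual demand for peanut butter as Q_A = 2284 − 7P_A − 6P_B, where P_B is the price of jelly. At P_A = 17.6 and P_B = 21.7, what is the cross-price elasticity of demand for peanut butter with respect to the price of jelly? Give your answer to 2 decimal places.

-0.06

At P_A = 17.6 and P_B = 21.7: Q_A = 2030.6.
∂Q_A/∂P_B = -6.
ε = (∂Q_A/∂P_B)(P_B/Q_A) = -6 × (21.7/2030.6) ≈ -0.06.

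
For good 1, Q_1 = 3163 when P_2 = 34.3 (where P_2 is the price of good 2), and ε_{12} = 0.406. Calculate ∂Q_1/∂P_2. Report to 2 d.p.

37.44

ε = (∂Q_1/∂P_2)·(P_2/Q_1) ⇒ ∂Q_1/∂P_2 = ε·Q_1/P_2 = 0.406 × 3163/34.3 ≈ 37.44.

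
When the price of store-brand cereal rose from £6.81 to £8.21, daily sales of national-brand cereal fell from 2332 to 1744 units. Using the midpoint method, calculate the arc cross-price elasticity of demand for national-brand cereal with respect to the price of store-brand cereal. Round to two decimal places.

-1.55

ΔQ_A = 1744 − 2332 = -588; ΔP_B = 8.21 − 6.81 = 1.4.
Midpoints: Q̄_A = 2038.0, P̄_B = 7.51.
ε = (ΔQ_A/Q̄_A)/(ΔP_B/P̄_B) = (-588/2038.0)/(1.4/7.51) ≈ -1.55.
ε < 0: national-brand cereal and store-brand cereal are complements.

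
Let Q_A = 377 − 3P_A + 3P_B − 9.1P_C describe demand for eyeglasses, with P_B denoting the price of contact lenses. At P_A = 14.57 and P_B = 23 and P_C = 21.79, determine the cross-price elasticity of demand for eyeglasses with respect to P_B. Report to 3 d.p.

0.338

At P_A = 14.57 and P_B = 23 and P_C = 21.79: Q_A = 204.001.
∂Q_A/∂P_B = 3.
ε = (∂Q_A/∂P_B)(P_B/Q_A) = 3 × (23/204.001) ≈ 0.338.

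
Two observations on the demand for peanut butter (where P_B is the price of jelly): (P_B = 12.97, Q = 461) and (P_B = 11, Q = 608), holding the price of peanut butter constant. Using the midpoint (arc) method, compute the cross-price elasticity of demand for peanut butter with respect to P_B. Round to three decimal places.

ΔQ_A = 608 − 461 = 147; ΔP_B = 11 − 12.97 = -1.97.
Midpoints: Q̄_A = 534.5, P̄_B = 11.98.
ε = (ΔQ_A/Q̄_A)/(ΔP_B/P̄_B) = (147/534.5)/(-1.97/11.98) ≈ -1.673.
ε < 0: peanut butter and jelly are complements.

-1.673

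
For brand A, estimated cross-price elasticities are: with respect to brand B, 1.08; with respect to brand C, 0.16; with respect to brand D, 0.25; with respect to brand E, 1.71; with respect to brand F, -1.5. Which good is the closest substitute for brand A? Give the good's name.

Substitutes have ε > 0. Among the positive values, 1.71 (brand E) is largest.

brand E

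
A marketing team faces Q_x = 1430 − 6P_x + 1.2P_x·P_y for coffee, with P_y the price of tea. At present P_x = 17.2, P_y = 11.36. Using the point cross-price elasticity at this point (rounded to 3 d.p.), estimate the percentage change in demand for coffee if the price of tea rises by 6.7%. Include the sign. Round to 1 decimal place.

1.0%

At P_x = 17.2, P_y = 11.36: Q_x = 1561.270.
∂Q_x/∂P_y = 1.2P_x = 20.6400.
ε = (∂Q_x/∂P_y)(P_y/Q_x) = 20.6400 × 11.36/1561.270 ≈ 0.150.
%ΔQ_x ≈ ε × %ΔP_y = 0.150 × (6.7%) = 1.0%.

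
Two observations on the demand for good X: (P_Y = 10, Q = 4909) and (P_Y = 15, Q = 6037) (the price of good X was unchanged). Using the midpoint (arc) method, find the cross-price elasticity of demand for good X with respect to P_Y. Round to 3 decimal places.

ΔQ_X = 6037 − 4909 = 1128; ΔP_Y = 15 − 10 = 5.
Midpoints: Q̄_X = 5473.0, P̄_Y = 12.50.
ε = (ΔQ_X/Q̄_X)/(ΔP_Y/P̄_Y) = (1128/5473.0)/(5/12.50) ≈ 0.515.
ε > 0: good X and good Y are substitutes.

0.515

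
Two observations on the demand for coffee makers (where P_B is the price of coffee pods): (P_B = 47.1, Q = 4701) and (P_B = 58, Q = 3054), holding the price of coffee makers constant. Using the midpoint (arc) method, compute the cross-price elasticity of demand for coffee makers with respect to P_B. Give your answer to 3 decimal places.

-2.048

ΔQ_A = 3054 − 4701 = -1647; ΔP_B = 58 − 47.1 = 10.9.
Midpoints: Q̄_A = 3877.5, P̄_B = 52.55.
ε = (ΔQ_A/Q̄_A)/(ΔP_B/P̄_B) = (-1647/3877.5)/(10.9/52.55) ≈ -2.048.
ε < 0: coffee makers and coffee pods are complements.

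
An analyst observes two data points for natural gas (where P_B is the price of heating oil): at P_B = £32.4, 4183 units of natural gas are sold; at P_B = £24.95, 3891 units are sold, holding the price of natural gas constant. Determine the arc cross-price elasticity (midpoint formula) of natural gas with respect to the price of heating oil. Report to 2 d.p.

0.28

ΔQ_A = 3891 − 4183 = -292; ΔP_B = 24.95 − 32.4 = -7.45.
Midpoints: Q̄_A = 4037.0, P̄_B = 28.67.
ε = (ΔQ_A/Q̄_A)/(ΔP_B/P̄_B) = (-292/4037.0)/(-7.45/28.67) ≈ 0.28.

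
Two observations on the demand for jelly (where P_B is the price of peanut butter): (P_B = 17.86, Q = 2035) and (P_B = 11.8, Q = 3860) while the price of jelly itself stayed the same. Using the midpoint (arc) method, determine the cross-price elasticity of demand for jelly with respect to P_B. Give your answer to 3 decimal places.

-1.515

ΔQ_A = 3860 − 2035 = 1825; ΔP_B = 11.8 − 17.86 = -6.06.
Midpoints: Q̄_A = 2947.5, P̄_B = 14.83.
ε = (ΔQ_A/Q̄_A)/(ΔP_B/P̄_B) = (1825/2947.5)/(-6.06/14.83) ≈ -1.515.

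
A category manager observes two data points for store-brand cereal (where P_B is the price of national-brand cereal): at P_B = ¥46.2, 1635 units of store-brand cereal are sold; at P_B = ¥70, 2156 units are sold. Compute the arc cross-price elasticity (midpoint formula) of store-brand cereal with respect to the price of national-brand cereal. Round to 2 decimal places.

ΔQ_A = 2156 − 1635 = 521; ΔP_B = 70 − 46.2 = 23.8.
Midpoints: Q̄_A = 1895.5, P̄_B = 58.10.
ε = (ΔQ_A/Q̄_A)/(ΔP_B/P̄_B) = (521/1895.5)/(23.8/58.10) ≈ 0.67.
ε > 0: store-brand cereal and national-brand cereal are substitutes.

0.67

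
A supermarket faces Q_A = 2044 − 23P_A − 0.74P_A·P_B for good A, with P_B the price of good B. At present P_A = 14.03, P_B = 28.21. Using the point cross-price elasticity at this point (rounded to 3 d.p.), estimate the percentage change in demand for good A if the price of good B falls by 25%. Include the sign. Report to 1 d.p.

5.1%

At P_A = 14.03, P_B = 28.21: Q_A = 1428.428.
∂Q_A/∂P_B = -0.74P_A = -10.3822.
ε = (∂Q_A/∂P_B)(P_B/Q_A) = -10.3822 × 28.21/1428.428 ≈ -0.205.
%ΔQ_A ≈ ε × %ΔP_B = -0.205 × (-25%) = 5.1%.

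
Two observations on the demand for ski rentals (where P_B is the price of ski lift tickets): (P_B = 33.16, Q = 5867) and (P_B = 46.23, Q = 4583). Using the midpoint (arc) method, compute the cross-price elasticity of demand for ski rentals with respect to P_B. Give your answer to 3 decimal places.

-0.746

ΔQ_A = 4583 − 5867 = -1284; ΔP_B = 46.23 − 33.16 = 13.07.
Midpoints: Q̄_A = 5225.0, P̄_B = 39.69.
ε = (ΔQ_A/Q̄_A)/(ΔP_B/P̄_B) = (-1284/5225.0)/(13.07/39.69) ≈ -0.746.
ε < 0: ski rentals and ski lift tickets are complements.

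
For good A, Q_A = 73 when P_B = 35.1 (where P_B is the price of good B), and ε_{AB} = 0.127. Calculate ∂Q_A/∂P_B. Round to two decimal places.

0.26

ε = (∂Q_A/∂P_B)·(P_B/Q_A) ⇒ ∂Q_A/∂P_B = ε·Q_A/P_B = 0.127 × 73/35.1 ≈ 0.26.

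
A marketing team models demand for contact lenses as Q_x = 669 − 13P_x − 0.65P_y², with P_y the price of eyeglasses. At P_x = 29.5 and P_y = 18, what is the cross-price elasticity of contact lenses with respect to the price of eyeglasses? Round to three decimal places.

At P_x = 29.5 and P_y = 18: Q_x = 74.9.
∂Q_x/∂P_y = -1.3P_y = -1.3(18) = -23.4000.
ε = (∂Q_x/∂P_y)(P_y/Q_x) = -23.4000 × (18/74.9) ≈ -5.623.

-5.623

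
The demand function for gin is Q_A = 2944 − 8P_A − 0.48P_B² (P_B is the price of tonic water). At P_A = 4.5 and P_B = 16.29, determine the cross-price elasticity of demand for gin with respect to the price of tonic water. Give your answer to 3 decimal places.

-0.092

At P_A = 4.5 and P_B = 16.29: Q_A = 2780.625.
∂Q_A/∂P_B = -0.96P_B = -0.96(16.29) = -15.6384.
ε = (∂Q_A/∂P_B)(P_B/Q_A) = -15.6384 × (16.29/2780.625) ≈ -0.092.
ε < 0: complements.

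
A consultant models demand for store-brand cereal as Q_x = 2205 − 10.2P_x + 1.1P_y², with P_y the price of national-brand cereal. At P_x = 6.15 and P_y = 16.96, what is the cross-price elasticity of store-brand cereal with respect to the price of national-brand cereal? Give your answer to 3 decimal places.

0.257

At P_x = 6.15 and P_y = 16.96: Q_x = 2458.676.
∂Q_x/∂P_y = 2.2P_y = 2.2(16.96) = 37.3120.
ε = (∂Q_x/∂P_y)(P_y/Q_x) = 37.3120 × (16.96/2458.676) ≈ 0.257.
ε > 0: substitutes.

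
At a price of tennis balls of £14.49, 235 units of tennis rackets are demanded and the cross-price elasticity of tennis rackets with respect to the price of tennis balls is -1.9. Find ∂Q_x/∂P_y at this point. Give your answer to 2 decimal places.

ε = (∂Q_x/∂P_y)·(P_y/Q_x) ⇒ ∂Q_x/∂P_y = ε·Q_x/P_y = -1.9 × 235/14.49 ≈ -30.81.

-30.81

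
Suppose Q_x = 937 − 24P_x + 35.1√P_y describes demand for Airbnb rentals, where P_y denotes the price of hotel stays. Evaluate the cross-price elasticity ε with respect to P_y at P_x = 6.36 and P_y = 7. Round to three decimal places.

0.053

At P_x = 6.36 and P_y = 7: Q_x = 877.226.
∂Q_x/∂P_y = 35.1/(2√P_y) = 35.1/(2√7) = 6.6333.
ε = (∂Q_x/∂P_y)(P_y/Q_x) = 6.6333 × (7/877.226) ≈ 0.053.
ε > 0: substitutes.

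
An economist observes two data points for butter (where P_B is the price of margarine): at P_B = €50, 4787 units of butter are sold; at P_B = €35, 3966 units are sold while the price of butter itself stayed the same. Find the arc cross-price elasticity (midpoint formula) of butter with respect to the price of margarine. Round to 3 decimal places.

0.532

ΔQ_A = 3966 − 4787 = -821; ΔP_B = 35 − 50 = -15.
Midpoints: Q̄_A = 4376.5, P̄_B = 42.50.
ε = (ΔQ_A/Q̄_A)/(ΔP_B/P̄_B) = (-821/4376.5)/(-15/42.50) ≈ 0.532.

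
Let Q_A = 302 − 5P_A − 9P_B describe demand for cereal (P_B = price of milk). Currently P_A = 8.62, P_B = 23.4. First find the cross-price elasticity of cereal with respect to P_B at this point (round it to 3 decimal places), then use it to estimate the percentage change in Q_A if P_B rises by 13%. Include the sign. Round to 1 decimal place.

At P_A = 8.62, P_B = 23.4: Q_A = 48.3.
∂Q_A/∂P_B = -9.
ε = (∂Q_A/∂P_B)(P_B/Q_A) = -9.0000 × 23.4/48.3 ≈ -4.360.
%ΔQ_A ≈ ε × %ΔP_B = -4.360 × (13%) = -56.7%.

-56.7%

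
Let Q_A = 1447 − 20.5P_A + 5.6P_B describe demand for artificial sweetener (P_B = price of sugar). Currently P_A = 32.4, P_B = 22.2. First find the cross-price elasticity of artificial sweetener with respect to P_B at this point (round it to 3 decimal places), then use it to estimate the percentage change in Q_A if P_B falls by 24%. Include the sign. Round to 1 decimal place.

-3.3%

At P_A = 32.4, P_B = 22.2: Q_A = 907.12.
∂Q_A/∂P_B = 5.6.
ε = (∂Q_A/∂P_B)(P_B/Q_A) = 5.6000 × 22.2/907.12 ≈ 0.137.
%ΔQ_A ≈ ε × %ΔP_B = 0.137 × (-24%) = -3.3%.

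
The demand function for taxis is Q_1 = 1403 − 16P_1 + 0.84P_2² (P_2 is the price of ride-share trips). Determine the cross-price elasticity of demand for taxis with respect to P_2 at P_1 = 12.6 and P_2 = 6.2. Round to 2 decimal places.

0.05

At P_1 = 12.6 and P_2 = 6.2: Q_1 = 1233.690.
∂Q_1/∂P_2 = 1.68P_2 = 1.68(6.2) = 10.4160.
ε = (∂Q_1/∂P_2)(P_2/Q_1) = 10.4160 × (6.2/1233.690) ≈ 0.05.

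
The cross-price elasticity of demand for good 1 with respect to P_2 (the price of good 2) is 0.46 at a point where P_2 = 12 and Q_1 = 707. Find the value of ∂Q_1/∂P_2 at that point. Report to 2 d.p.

27.10

ε = (∂Q_1/∂P_2)·(P_2/Q_1) ⇒ ∂Q_1/∂P_2 = ε·Q_1/P_2 = 0.46 × 707/12 ≈ 27.10.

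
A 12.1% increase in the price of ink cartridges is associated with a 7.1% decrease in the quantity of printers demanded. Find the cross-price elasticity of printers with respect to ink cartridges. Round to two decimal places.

-0.59

ε = (%ΔQ of printers) / (%ΔP of ink cartridges) = (-7.1%) / (12.1%) ≈ -0.59.
Negative cross-price elasticity: complements.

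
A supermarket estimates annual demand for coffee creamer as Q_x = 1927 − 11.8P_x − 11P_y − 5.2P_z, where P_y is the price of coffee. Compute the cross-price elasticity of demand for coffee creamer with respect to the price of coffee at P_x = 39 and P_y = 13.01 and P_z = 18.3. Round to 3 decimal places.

-0.116

At P_x = 39 and P_y = 13.01 and P_z = 18.3: Q_x = 1228.53.
∂Q_x/∂P_y = -11.
ε = (∂Q_x/∂P_y)(P_y/Q_x) = -11 × (13.01/1228.53) ≈ -0.116.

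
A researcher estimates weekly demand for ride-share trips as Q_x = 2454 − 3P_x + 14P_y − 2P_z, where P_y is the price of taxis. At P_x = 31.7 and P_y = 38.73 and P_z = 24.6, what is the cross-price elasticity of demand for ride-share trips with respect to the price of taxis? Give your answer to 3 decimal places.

At P_x = 31.7 and P_y = 38.73 and P_z = 24.6: Q_x = 2851.92.
∂Q_x/∂P_y = 14.
ε = (∂Q_x/∂P_y)(P_y/Q_x) = 14 × (38.73/2851.92) ≈ 0.190.

0.190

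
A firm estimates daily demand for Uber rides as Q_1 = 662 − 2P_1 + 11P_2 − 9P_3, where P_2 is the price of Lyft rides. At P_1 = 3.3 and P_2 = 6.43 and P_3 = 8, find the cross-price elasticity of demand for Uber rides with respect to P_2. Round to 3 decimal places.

At P_1 = 3.3 and P_2 = 6.43 and P_3 = 8: Q_1 = 654.13.
∂Q_1/∂P_2 = 11.
ε = (∂Q_1/∂P_2)(P_2/Q_1) = 11 × (6.43/654.13) ≈ 0.108.
Since ε > 0, Uber rides and Lyft rides are substitutes.

0.108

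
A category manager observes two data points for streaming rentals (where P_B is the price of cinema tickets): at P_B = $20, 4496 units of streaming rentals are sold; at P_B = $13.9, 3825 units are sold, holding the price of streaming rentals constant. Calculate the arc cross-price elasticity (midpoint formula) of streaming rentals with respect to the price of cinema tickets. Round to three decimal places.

ΔQ_A = 3825 − 4496 = -671; ΔP_B = 13.9 − 20 = -6.1.
Midpoints: Q̄_A = 4160.5, P̄_B = 16.95.
ε = (ΔQ_A/Q̄_A)/(ΔP_B/P̄_B) = (-671/4160.5)/(-6.1/16.95) ≈ 0.448.

0.448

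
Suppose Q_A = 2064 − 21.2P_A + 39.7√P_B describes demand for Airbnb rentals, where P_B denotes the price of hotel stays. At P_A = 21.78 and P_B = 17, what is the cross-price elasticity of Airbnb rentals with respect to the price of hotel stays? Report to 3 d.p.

At P_A = 21.78 and P_B = 17: Q_A = 1765.951.
∂Q_A/∂P_B = 39.7/(2√P_B) = 39.7/(2√17) = 4.8143.
ε = (∂Q_A/∂P_B)(P_B/Q_A) = 4.8143 × (17/1765.951) ≈ 0.046.
ε > 0: substitutes.

0.046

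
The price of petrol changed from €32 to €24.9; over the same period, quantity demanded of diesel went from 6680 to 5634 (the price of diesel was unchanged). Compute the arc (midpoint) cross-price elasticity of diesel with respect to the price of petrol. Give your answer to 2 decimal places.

ΔQ_A = 5634 − 6680 = -1046; ΔP_B = 24.9 − 32 = -7.1.
Midpoints: Q̄_A = 6157.0, P̄_B = 28.45.
ε = (ΔQ_A/Q̄_A)/(ΔP_B/P̄_B) = (-1046/6157.0)/(-7.1/28.45) ≈ 0.68.

0.68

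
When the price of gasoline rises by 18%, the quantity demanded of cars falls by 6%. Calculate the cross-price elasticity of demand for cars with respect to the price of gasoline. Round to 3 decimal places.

-0.333

ε = (%ΔQ of cars) / (%ΔP of gasoline) = (-6%) / (18%) ≈ -0.333.
Negative cross-price elasticity: complements.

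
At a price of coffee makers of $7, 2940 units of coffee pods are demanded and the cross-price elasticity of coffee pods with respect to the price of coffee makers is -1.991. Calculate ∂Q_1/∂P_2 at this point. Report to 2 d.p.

-836.22

ε = (∂Q_1/∂P_2)·(P_2/Q_1) ⇒ ∂Q_1/∂P_2 = ε·Q_1/P_2 = -1.991 × 2940/7 ≈ -836.22.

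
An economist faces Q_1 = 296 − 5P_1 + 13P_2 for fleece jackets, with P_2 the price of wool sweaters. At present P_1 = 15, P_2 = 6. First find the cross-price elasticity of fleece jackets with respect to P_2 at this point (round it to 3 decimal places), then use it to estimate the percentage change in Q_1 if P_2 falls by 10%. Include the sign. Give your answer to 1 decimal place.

-2.6%

At P_1 = 15, P_2 = 6: Q_1 = 299.
∂Q_1/∂P_2 = 13.
ε = (∂Q_1/∂P_2)(P_2/Q_1) = 13.0000 × 6/299 ≈ 0.261.
%ΔQ_1 ≈ ε × %ΔP_2 = 0.261 × (-10%) = -2.6%.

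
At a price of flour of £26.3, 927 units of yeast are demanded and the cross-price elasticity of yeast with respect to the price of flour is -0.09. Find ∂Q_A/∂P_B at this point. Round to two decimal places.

-3.17

ε = (∂Q_A/∂P_B)·(P_B/Q_A) ⇒ ∂Q_A/∂P_B = ε·Q_A/P_B = -0.09 × 927/26.3 ≈ -3.17.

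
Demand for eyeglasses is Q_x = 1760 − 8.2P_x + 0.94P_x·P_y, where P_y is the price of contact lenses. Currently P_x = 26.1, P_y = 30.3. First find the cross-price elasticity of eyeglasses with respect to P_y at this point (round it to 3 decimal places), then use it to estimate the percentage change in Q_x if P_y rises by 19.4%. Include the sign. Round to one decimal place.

6.3%

At P_x = 26.1, P_y = 30.3: Q_x = 2289.360.
∂Q_x/∂P_y = 0.94P_x = 24.5340.
ε = (∂Q_x/∂P_y)(P_y/Q_x) = 24.5340 × 30.3/2289.360 ≈ 0.325.
%ΔQ_x ≈ ε × %ΔP_y = 0.325 × (19.4%) = 6.3%.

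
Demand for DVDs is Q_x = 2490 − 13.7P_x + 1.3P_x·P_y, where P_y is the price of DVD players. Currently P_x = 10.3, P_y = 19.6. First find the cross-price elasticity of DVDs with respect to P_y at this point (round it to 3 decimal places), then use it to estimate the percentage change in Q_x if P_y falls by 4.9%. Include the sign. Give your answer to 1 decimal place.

-0.5%

At P_x = 10.3, P_y = 19.6: Q_x = 2611.334.
∂Q_x/∂P_y = 1.3P_x = 13.3900.
ε = (∂Q_x/∂P_y)(P_y/Q_x) = 13.3900 × 19.6/2611.334 ≈ 0.101.
%ΔQ_x ≈ ε × %ΔP_y = 0.101 × (-4.9%) = -0.5%.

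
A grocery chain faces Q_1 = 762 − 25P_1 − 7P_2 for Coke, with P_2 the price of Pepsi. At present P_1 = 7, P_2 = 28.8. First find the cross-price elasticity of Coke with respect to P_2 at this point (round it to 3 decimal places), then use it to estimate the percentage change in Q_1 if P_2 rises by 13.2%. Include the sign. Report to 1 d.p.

-6.9%

At P_1 = 7, P_2 = 28.8: Q_1 = 385.4.
∂Q_1/∂P_2 = -7.
ε = (∂Q_1/∂P_2)(P_2/Q_1) = -7.0000 × 28.8/385.4 ≈ -0.523.
%ΔQ_1 ≈ ε × %ΔP_2 = -0.523 × (13.2%) = -6.9%.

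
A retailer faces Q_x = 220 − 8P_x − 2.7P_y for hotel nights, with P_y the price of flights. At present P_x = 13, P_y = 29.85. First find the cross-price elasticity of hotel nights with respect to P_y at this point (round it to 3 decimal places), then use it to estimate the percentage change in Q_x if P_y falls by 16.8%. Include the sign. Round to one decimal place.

At P_x = 13, P_y = 29.85: Q_x = 35.405.
∂Q_x/∂P_y = -2.7.
ε = (∂Q_x/∂P_y)(P_y/Q_x) = -2.7000 × 29.85/35.405 ≈ -2.276.
%ΔQ_x ≈ ε × %ΔP_y = -2.276 × (-16.8%) = 38.2%.

38.2%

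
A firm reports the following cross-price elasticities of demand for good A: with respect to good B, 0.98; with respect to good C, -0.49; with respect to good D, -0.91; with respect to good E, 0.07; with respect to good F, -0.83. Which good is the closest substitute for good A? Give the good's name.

good B

Substitutes have ε > 0. Among the positive values, 0.98 (good B) is largest.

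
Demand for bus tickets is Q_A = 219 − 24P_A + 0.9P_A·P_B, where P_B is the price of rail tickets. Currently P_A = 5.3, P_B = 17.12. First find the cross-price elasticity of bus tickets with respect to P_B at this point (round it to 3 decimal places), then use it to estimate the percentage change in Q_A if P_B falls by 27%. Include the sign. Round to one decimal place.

At P_A = 5.3, P_B = 17.12: Q_A = 173.462.
∂Q_A/∂P_B = 0.9P_A = 4.7700.
ε = (∂Q_A/∂P_B)(P_B/Q_A) = 4.7700 × 17.12/173.462 ≈ 0.471.
%ΔQ_A ≈ ε × %ΔP_B = 0.471 × (-27%) = -12.7%.

-12.7%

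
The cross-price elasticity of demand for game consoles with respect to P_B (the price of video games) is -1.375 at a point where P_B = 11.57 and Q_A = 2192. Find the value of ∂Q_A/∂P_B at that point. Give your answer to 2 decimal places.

ε = (∂Q_A/∂P_B)·(P_B/Q_A) ⇒ ∂Q_A/∂P_B = ε·Q_A/P_B = -1.375 × 2192/11.57 ≈ -260.50.

-260.50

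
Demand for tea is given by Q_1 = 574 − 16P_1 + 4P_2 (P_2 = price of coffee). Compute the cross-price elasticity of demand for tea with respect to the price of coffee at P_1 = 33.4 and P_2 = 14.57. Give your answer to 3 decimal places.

At P_1 = 33.4 and P_2 = 14.57: Q_1 = 97.88.
∂Q_1/∂P_2 = 4.
ε = (∂Q_1/∂P_2)(P_2/Q_1) = 4 × (14.57/97.88) ≈ 0.595.

0.595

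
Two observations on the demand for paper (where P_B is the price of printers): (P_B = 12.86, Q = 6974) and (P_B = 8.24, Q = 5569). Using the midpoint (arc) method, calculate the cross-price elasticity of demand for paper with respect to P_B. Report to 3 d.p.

0.512

ΔQ_A = 5569 − 6974 = -1405; ΔP_B = 8.24 − 12.86 = -4.62.
Midpoints: Q̄_A = 6271.5, P̄_B = 10.55.
ε = (ΔQ_A/Q̄_A)/(ΔP_B/P̄_B) = (-1405/6271.5)/(-4.62/10.55) ≈ 0.512.
ε > 0: paper and printers are substitutes.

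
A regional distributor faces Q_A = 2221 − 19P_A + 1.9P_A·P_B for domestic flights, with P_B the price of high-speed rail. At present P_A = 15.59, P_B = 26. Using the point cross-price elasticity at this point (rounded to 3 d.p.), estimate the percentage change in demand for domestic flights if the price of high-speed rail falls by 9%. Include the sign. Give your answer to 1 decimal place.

-2.6%

At P_A = 15.59, P_B = 26: Q_A = 2694.936.
∂Q_A/∂P_B = 1.9P_A = 29.6210.
ε = (∂Q_A/∂P_B)(P_B/Q_A) = 29.6210 × 26/2694.936 ≈ 0.286.
%ΔQ_A ≈ ε × %ΔP_B = 0.286 × (-9%) = -2.6%.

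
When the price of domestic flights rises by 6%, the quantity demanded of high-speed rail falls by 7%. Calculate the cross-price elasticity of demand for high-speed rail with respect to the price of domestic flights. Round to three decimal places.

-1.167

ε = (%ΔQ of high-speed rail) / (%ΔP of domestic flights) = (-7%) / (6%) ≈ -1.167.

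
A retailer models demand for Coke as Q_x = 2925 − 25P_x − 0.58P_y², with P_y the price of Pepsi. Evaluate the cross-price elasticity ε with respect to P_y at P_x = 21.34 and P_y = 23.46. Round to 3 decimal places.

-0.308

At P_x = 21.34 and P_y = 23.46: Q_x = 2072.284.
∂Q_x/∂P_y = -1.16P_y = -1.16(23.46) = -27.2136.
ε = (∂Q_x/∂P_y)(P_y/Q_x) = -27.2136 × (23.46/2072.284) ≈ -0.308.
ε < 0: complements.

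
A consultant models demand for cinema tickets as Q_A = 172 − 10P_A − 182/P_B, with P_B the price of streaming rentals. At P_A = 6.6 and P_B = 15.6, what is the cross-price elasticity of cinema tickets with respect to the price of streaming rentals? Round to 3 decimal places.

At P_A = 6.6 and P_B = 15.6: Q_A = 94.333.
∂Q_A/∂P_B = 182/P_B² = 0.7479.
ε = (∂Q_A/∂P_B)(P_B/Q_A) = 0.7479 × (15.6/94.333) ≈ 0.124.

0.124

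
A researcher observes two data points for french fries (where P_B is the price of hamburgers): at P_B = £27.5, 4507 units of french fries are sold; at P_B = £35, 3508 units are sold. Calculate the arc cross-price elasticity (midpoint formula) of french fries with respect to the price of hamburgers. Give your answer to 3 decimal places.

ΔQ_A = 3508 − 4507 = -999; ΔP_B = 35 − 27.5 = 7.5.
Midpoints: Q̄_A = 4007.5, P̄_B = 31.25.
ε = (ΔQ_A/Q̄_A)/(ΔP_B/P̄_B) = (-999/4007.5)/(7.5/31.25) ≈ -1.039.

-1.039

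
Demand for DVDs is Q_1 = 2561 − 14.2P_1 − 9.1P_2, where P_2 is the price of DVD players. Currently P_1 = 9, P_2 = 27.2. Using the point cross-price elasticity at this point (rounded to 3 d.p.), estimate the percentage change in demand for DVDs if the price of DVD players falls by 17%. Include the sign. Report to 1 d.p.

1.9%

At P_1 = 9, P_2 = 27.2: Q_1 = 2185.68.
∂Q_1/∂P_2 = -9.1.
ε = (∂Q_1/∂P_2)(P_2/Q_1) = -9.1000 × 27.2/2185.68 ≈ -0.113.
%ΔQ_1 ≈ ε × %ΔP_2 = -0.113 × (-17%) = 1.9%.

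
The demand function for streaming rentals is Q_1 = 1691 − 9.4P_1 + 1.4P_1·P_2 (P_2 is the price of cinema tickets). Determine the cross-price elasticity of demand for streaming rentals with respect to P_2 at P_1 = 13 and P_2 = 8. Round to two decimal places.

At P_1 = 13 and P_2 = 8: Q_1 = 1714.4.
∂Q_1/∂P_2 = 1.4P_1 = 1.4(13) = 18.2000.
ε = (∂Q_1/∂P_2)(P_2/Q_1) = 18.2000 × (8/1714.4) ≈ 0.08.
ε > 0: substitutes.

0.08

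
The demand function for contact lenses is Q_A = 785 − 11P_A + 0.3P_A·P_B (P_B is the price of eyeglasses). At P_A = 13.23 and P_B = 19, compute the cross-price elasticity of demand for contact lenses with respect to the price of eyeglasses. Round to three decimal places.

At P_A = 13.23 and P_B = 19: Q_A = 714.881.
∂Q_A/∂P_B = 0.3P_A = 0.3(13.23) = 3.9690.
ε = (∂Q_A/∂P_B)(P_B/Q_A) = 3.9690 × (19/714.881) ≈ 0.105.
ε > 0: substitutes.

0.105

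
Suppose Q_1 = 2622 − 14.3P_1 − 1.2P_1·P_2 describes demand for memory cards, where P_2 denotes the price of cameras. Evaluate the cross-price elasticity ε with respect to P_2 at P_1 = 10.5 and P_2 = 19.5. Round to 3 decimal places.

-0.110

At P_1 = 10.5 and P_2 = 19.5: Q_1 = 2226.15.
∂Q_1/∂P_2 = -1.2P_1 = -1.2(10.5) = -12.6000.
ε = (∂Q_1/∂P_2)(P_2/Q_1) = -12.6000 × (19.5/2226.15) ≈ -0.110.
ε < 0: complements.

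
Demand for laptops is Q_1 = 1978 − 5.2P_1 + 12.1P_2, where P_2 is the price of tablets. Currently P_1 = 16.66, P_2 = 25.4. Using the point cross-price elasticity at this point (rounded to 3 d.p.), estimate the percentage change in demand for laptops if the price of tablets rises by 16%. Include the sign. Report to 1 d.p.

2.2%

At P_1 = 16.66, P_2 = 25.4: Q_1 = 2198.708.
∂Q_1/∂P_2 = 12.1.
ε = (∂Q_1/∂P_2)(P_2/Q_1) = 12.1000 × 25.4/2198.708 ≈ 0.140.
%ΔQ_1 ≈ ε × %ΔP_2 = 0.140 × (16%) = 2.2%.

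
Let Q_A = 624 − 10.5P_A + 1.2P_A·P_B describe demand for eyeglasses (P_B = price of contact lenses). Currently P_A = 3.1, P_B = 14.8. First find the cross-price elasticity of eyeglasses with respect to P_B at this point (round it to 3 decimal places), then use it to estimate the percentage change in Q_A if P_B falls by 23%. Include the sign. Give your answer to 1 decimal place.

-2.0%

At P_A = 3.1, P_B = 14.8: Q_A = 646.506.
∂Q_A/∂P_B = 1.2P_A = 3.7200.
ε = (∂Q_A/∂P_B)(P_B/Q_A) = 3.7200 × 14.8/646.506 ≈ 0.085.
%ΔQ_A ≈ ε × %ΔP_B = 0.085 × (-23%) = -2.0%.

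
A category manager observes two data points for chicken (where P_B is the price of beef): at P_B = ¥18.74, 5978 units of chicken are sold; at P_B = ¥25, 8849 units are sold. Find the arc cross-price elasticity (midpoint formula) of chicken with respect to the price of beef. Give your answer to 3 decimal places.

ΔQ_A = 8849 − 5978 = 2871; ΔP_B = 25 − 18.74 = 6.26.
Midpoints: Q̄_A = 7413.5, P̄_B = 21.87.
ε = (ΔQ_A/Q̄_A)/(ΔP_B/P̄_B) = (2871/7413.5)/(6.26/21.87) ≈ 1.353.
ε > 0: chicken and beef are substitutes.

1.353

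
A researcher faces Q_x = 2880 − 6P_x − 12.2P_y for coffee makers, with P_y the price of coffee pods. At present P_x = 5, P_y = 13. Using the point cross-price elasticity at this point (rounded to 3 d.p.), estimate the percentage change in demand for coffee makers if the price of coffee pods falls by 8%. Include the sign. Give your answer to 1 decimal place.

At P_x = 5, P_y = 13: Q_x = 2691.4.
∂Q_x/∂P_y = -12.2.
ε = (∂Q_x/∂P_y)(P_y/Q_x) = -12.2000 × 13/2691.4 ≈ -0.059.
%ΔQ_x ≈ ε × %ΔP_y = -0.059 × (-8%) = 0.5%.

0.5%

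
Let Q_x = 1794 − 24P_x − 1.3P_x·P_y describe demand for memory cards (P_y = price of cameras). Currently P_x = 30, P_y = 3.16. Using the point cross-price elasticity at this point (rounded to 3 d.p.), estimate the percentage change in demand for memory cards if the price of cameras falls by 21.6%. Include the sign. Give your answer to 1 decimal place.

At P_x = 30, P_y = 3.16: Q_x = 950.76.
∂Q_x/∂P_y = -1.3P_x = -39.0000.
ε = (∂Q_x/∂P_y)(P_y/Q_x) = -39.0000 × 3.16/950.76 ≈ -0.130.
%ΔQ_x ≈ ε × %ΔP_y = -0.130 × (-21.6%) = 2.8%.

2.8%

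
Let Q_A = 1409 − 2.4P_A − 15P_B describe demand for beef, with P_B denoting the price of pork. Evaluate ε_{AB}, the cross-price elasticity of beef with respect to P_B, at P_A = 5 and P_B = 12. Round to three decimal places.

-0.148

At P_A = 5 and P_B = 12: Q_A = 1217.
∂Q_A/∂P_B = -15.
ε = (∂Q_A/∂P_B)(P_B/Q_A) = -15 × (12/1217) ≈ -0.148.
Since ε < 0, beef and pork are complements.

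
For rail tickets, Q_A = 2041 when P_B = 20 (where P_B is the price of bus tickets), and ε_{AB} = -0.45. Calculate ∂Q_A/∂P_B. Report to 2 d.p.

-45.92

ε = (∂Q_A/∂P_B)·(P_B/Q_A) ⇒ ∂Q_A/∂P_B = ε·Q_A/P_B = -0.45 × 2041/20 ≈ -45.92.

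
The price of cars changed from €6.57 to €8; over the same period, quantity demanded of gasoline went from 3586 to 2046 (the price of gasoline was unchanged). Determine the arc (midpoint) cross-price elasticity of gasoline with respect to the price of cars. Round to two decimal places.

-2.79

ΔQ_A = 2046 − 3586 = -1540; ΔP_B = 8 − 6.57 = 1.43.
Midpoints: Q̄_A = 2816.0, P̄_B = 7.29.
ε = (ΔQ_A/Q̄_A)/(ΔP_B/P̄_B) = (-1540/2816.0)/(1.43/7.29) ≈ -2.79.
ε < 0: gasoline and cars are complements.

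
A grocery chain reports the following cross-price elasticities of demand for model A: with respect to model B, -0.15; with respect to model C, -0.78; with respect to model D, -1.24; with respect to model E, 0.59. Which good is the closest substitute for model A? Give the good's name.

Substitutes have ε > 0. Among the positive values, 0.59 (model E) is largest.

model E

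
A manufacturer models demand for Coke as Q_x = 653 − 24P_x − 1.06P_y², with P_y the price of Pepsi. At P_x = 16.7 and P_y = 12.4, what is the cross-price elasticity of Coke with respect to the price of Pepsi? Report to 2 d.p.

At P_x = 16.7 and P_y = 12.4: Q_x = 89.214.
∂Q_x/∂P_y = -2.12P_y = -2.12(12.4) = -26.2880.
ε = (∂Q_x/∂P_y)(P_y/Q_x) = -26.2880 × (12.4/89.214) ≈ -3.65.
ε < 0: complements.

-3.65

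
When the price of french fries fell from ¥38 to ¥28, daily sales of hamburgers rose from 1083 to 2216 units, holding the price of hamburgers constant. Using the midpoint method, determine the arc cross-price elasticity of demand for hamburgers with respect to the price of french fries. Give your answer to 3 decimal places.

-2.267

ΔQ_A = 2216 − 1083 = 1133; ΔP_B = 28 − 38 = -10.
Midpoints: Q̄_A = 1649.5, P̄_B = 33.00.
ε = (ΔQ_A/Q̄_A)/(ΔP_B/P̄_B) = (1133/1649.5)/(-10/33.00) ≈ -2.267.
ε < 0: hamburgers and french fries are complements.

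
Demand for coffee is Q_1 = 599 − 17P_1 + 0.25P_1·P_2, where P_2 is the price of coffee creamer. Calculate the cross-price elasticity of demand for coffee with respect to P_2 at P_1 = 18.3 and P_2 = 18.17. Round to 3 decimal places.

At P_1 = 18.3 and P_2 = 18.17: Q_1 = 371.028.
∂Q_1/∂P_2 = 0.25P_1 = 0.25(18.3) = 4.5750.
ε = (∂Q_1/∂P_2)(P_2/Q_1) = 4.5750 × (18.17/371.028) ≈ 0.224.

0.224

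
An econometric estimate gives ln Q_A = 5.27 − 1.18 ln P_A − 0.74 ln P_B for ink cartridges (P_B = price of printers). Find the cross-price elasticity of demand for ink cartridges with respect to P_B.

In a log-linear (constant-elasticity) demand function, the coefficient on ln P_B is the cross-price elasticity.
ε = -0.74. Negative, so ink cartridges and printers are complements.

-0.74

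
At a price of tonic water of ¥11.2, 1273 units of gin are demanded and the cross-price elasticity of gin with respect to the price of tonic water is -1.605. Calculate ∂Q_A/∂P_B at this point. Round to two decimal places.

ε = (∂Q_A/∂P_B)·(P_B/Q_A) ⇒ ∂Q_A/∂P_B = ε·Q_A/P_B = -1.605 × 1273/11.2 ≈ -182.43.

-182.43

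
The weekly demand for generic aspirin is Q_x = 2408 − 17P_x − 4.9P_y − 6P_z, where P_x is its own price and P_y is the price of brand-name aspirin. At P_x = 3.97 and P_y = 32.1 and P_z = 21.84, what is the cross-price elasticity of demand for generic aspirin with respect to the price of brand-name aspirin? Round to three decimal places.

At P_x = 3.97 and P_y = 32.1 and P_z = 21.84: Q_x = 2052.18.
∂Q_x/∂P_y = -4.9.
ε = (∂Q_x/∂P_y)(P_y/Q_x) = -4.9 × (32.1/2052.18) ≈ -0.077.

-0.077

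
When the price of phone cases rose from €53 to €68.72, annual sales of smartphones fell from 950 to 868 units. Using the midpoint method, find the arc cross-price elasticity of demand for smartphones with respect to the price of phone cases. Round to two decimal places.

ΔQ_A = 868 − 950 = -82; ΔP_B = 68.72 − 53 = 15.72.
Midpoints: Q̄_A = 909.0, P̄_B = 60.86.
ε = (ΔQ_A/Q̄_A)/(ΔP_B/P̄_B) = (-82/909.0)/(15.72/60.86) ≈ -0.35.

-0.35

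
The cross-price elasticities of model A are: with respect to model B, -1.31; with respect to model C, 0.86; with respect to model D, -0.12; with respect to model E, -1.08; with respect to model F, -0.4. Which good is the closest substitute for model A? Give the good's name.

model C

Substitutes have ε > 0. Among the positive values, 0.86 (model C) is largest.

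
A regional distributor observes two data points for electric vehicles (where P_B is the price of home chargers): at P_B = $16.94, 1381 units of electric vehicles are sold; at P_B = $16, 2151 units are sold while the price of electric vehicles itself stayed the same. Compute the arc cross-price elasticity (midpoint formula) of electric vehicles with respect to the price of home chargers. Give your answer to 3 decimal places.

-7.640

ΔQ_A = 2151 − 1381 = 770; ΔP_B = 16 − 16.94 = -0.94.
Midpoints: Q̄_A = 1766.0, P̄_B = 16.47.
ε = (ΔQ_A/Q̄_A)/(ΔP_B/P̄_B) = (770/1766.0)/(-0.94/16.47) ≈ -7.640.
ε < 0: electric vehicles and home chargers are complements.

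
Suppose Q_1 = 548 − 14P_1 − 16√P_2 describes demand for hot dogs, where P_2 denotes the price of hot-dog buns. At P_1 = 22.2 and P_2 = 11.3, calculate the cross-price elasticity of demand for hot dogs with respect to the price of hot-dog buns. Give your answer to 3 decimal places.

-0.147

At P_1 = 22.2 and P_2 = 11.3: Q_1 = 183.415.
∂Q_1/∂P_2 = -16/(2√P_2) = -16/(2√11.3) = -2.3799.
ε = (∂Q_1/∂P_2)(P_2/Q_1) = -2.3799 × (11.3/183.415) ≈ -0.147.
ε < 0: complements.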